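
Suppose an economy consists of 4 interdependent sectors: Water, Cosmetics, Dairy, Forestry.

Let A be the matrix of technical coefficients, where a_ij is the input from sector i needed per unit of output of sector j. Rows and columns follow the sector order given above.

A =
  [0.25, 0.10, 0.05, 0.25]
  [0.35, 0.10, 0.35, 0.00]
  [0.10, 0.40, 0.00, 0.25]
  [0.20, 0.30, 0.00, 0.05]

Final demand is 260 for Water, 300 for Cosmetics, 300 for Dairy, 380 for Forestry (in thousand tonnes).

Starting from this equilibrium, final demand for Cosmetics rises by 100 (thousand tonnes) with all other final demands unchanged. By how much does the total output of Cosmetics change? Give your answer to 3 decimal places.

Δx_2 = 162.947

I − A =
  [   0.75    -0.10    -0.05    -0.25]
  [  -0.35     0.90    -0.35     0.00]
  [  -0.10    -0.40     1.00    -0.25]
  [  -0.20    -0.30     0.00     0.95]
Compute the cofactors C_ij = (−1)^(i+j)·(3×3 minor ij) of I−A; the adjugate is their transpose:
adj(I−A) = Cᵀ =
  [ 0.69575   0.19275   0.10225   0.21000]
  [ 0.38325   0.65525   0.24850   0.16625]
  [ 0.28975   0.34325   0.53675   0.21750]
  [ 0.26750   0.24750   0.10000   0.52000]
det(I−A) = Σ_j (I−A)_1j·C_1j = (0.75)(0.69575) + (-0.10)(0.38325) + (-0.05)(0.28975) + (-0.25)(0.26750) = 0.402125
(I − A)⁻¹ = adj(I−A) / det(I−A) ≈
  [   1.7302     0.4793     0.2543     0.5222]
  [   0.9531     1.6295     0.6180     0.4134]
  [   0.7205     0.8536     1.3348     0.5409]
  [   0.6652     0.6155     0.2487     1.2931]
Δx = (I − A)⁻¹ Δd with Δd having +100 in the Cosmetics component and 0 elsewhere.
So Δx_2 = L_22 · (+100), where L_22 = adj(I−A)_22 / det(I−A) = 0.65525 / 0.402125.
Δx_2 = 0.65525 × (+100) / 0.402125 = 65.525 / 0.402125 ≈ 162.947.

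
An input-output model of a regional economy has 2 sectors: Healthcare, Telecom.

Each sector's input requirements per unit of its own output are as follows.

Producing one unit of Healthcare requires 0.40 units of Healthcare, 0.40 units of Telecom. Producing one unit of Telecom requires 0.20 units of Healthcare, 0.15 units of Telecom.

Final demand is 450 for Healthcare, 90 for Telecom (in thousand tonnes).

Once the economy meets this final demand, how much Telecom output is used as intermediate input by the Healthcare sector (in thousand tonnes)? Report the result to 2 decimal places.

z_TH = 372.56

I − A =
  [   0.60    -0.20]
  [  -0.40     0.85]
det(I−A) = (0.60)(0.85) − (-0.20)(-0.40) = 0.4300
adj(I−A) = [[0.85, 0.20], [0.40, 0.60]]
(I − A)⁻¹ = adj(I−A) / det(I−A) ≈
  [   1.9767     0.4651]
  [   0.9302     1.3953]
First solve x = (I − A)⁻¹ d = adj(I−A)·d / det(I−A); in particular x_H = (0.85·450 + 0.20·90) / 0.4300 = 400.50 / 0.4300 ≈ 931.3953.
Intermediate flow from T to H: z_TH = a_TH · x_H = 0.40 × 400.50 / 0.4300 = 160.20 / 0.4300 ≈ 372.56.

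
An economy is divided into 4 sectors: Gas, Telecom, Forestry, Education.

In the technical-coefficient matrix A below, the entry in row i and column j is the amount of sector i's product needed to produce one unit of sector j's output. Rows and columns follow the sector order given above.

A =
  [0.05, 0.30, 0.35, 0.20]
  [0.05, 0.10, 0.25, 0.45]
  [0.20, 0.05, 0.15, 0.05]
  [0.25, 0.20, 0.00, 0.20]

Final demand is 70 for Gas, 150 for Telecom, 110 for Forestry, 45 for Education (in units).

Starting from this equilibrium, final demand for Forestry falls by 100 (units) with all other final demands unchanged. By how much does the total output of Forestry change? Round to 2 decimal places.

Δx_3 = -143.35

I − A =
  [   0.95    -0.30    -0.35    -0.20]
  [  -0.05     0.90    -0.25    -0.45]
  [  -0.20    -0.05     0.85    -0.05]
  [  -0.25    -0.20     0.00     0.80]
Compute the cofactors C_ij = (−1)^(i+j)·(3×3 minor ij) of I−A; the adjugate is their transpose:
adj(I−A) = Cᵀ =
  [ 0.523000   0.255500   0.290500   0.292625]
  [ 0.172750   0.543125   0.230875   0.363125]
  [ 0.145375   0.104750   0.505750   0.126875]
  [ 0.206625   0.215625   0.148500   0.623250]
det(I−A) = Σ_j (I−A)_1j·C_1j = (0.95)(0.523000) + (-0.30)(0.172750) + (-0.35)(0.145375) + (-0.20)(0.206625) = 0.35281875
(I − A)⁻¹ = adj(I−A) / det(I−A) ≈
  [   1.4823     0.7242     0.8234     0.8294]
  [   0.4896     1.5394     0.6544     1.0292]
  [   0.4120     0.2969     1.4335     0.3596]
  [   0.5856     0.6111     0.4209     1.7665]
Δx = (I − A)⁻¹ Δd with Δd having -100 in the Forestry component and 0 elsewhere.
So Δx_3 = L_33 · (-100), where L_33 = adj(I−A)_33 / det(I−A) = 0.505750 / 0.35281875.
Δx_3 = 0.505750 × (-100) / 0.35281875 = -50.575 / 0.35281875 ≈ -143.35.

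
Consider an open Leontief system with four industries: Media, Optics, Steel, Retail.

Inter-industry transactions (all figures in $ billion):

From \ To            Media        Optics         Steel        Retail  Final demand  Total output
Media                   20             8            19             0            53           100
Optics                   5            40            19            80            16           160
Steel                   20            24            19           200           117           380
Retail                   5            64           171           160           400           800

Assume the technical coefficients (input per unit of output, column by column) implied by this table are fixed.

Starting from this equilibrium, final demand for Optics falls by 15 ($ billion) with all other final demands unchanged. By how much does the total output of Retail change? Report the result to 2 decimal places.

Technical coefficients a_ij = z_ij / X_j:
  a_MM = 20/100 = 0.20, a_OM = 5/100 = 0.05, a_SM = 20/100 = 0.20, a_RM = 5/100 = 0.05
  a_MO = 8/160 = 0.05, a_OO = 40/160 = 0.25, a_SO = 24/160 = 0.15, a_RO = 64/160 = 0.40
  a_MS = 19/380 = 0.05, a_OS = 19/380 = 0.05, a_SS = 19/380 = 0.05, a_RS = 171/380 = 0.45
  a_MR = 0/800 = 0.00, a_OR = 80/800 = 0.10, a_SR = 200/800 = 0.25, a_RR = 160/800 = 0.20
I − A =
  [   0.80    -0.05    -0.05     0.00]
  [  -0.05     0.75    -0.05    -0.10]
  [  -0.20    -0.15     0.95    -0.25]
  [  -0.05    -0.40    -0.45     0.80]
Compute the cofactors C_ij = (−1)^(i+j)·(3×3 minor ij) of I−A; the adjugate is their transpose:
adj(I−A) = Cᵀ =
  [ 0.429875   0.043375   0.032250   0.015500]
  [ 0.054750   0.509375   0.070250   0.085625]
  [ 0.133125   0.184625   0.445750   0.162375]
  [ 0.129125   0.361250   0.287875   0.553250]
det(I−A) = Σ_j (I−A)_1j·C_1j = (0.80)(0.429875) + (-0.05)(0.054750) + (-0.05)(0.133125) + (0.00)(0.129125) = 0.33450625
(I − A)⁻¹ = adj(I−A) / det(I−A) ≈
  [   1.2851     0.1297     0.0964     0.0463]
  [   0.1637     1.5228     0.2100     0.2560]
  [   0.3980     0.5519     1.3326     0.4854]
  [   0.3860     1.0799     0.8606     1.6539]
Δx = (I − A)⁻¹ Δd with Δd having -15 in the Optics component and 0 elsewhere.
So Δx_R = L_RO · (-15), where L_RO = adj(I−A)_RO / det(I−A) = 0.361250 / 0.33450625.
Δx_R = 0.361250 × (-15) / 0.33450625 = -5.41875 / 0.33450625 ≈ -16.20.

Δx_R = -16.20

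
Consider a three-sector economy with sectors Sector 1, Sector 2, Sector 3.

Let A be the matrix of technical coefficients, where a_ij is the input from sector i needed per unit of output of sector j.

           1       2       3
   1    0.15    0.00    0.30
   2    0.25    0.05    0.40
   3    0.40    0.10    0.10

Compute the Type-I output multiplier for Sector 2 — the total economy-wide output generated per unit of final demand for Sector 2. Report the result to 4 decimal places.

I − A =
  [   0.85     0.00    -0.30]
  [  -0.25     0.95    -0.40]
  [  -0.40    -0.10     0.90]
Cofactors of I−A, C_ij = (−1)^(i+j)·(minor ij) (rows/columns in the sector order above):
  C_11 = (0.95)(0.90) − (-0.40)(-0.10) = 0.8150
  C_12 = −[(-0.25)(0.90) − (-0.40)(-0.40)] = 0.3850
  C_13 = (-0.25)(-0.10) − (0.95)(-0.40) = 0.4050
  C_21 = −[(0.00)(0.90) − (-0.30)(-0.10)] = 0.0300
  C_22 = (0.85)(0.90) − (-0.30)(-0.40) = 0.6450
  C_23 = −[(0.85)(-0.10) − (0.00)(-0.40)] = 0.0850
  C_31 = (0.00)(-0.40) − (-0.30)(0.95) = 0.2850
  C_32 = −[(0.85)(-0.40) − (-0.30)(-0.25)] = 0.4150
  C_33 = (0.85)(0.95) − (0.00)(-0.25) = 0.8075
det(I−A) = Σ_j (I−A)_1j·C_1j = (0.85)(0.8150) + (0.00)(0.3850) + (-0.30)(0.4050) = 0.57125
adj(I−A) = Cᵀ =
  [ 0.8150   0.0300   0.2850]
  [ 0.3850   0.6450   0.4150]
  [ 0.4050   0.0850   0.8075]
(I − A)⁻¹ = adj(I−A) / det(I−A) ≈
  [   1.42670     0.05252     0.49891]
  [   0.67396     1.12910     0.72648]
  [   0.70897     0.14880     1.41357]
The output multiplier for sector j is the column-j sum of the Leontief inverse (I − A)⁻¹ = adj(I−A) / det(I−A).
Column 2 of adj(I−A): (0.0300, 0.6450, 0.0850); det(I−A) = 0.57125.
m_2 = (0.0300 + 0.6450 + 0.0850) / 0.57125 = 0.76 / 0.57125 ≈ 1.3304.

m_2 = 1.3304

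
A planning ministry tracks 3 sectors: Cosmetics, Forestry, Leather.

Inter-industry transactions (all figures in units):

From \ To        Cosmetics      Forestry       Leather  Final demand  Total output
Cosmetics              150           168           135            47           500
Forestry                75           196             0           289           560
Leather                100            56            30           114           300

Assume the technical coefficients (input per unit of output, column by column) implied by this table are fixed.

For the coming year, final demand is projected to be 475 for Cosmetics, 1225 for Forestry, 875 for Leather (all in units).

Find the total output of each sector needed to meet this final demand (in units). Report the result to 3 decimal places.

x_1 = 3027.778, x_2 = 2583.333, x_3 = 1932.099

Technical coefficients a_ij = z_ij / X_j:
  a_11 = 150/500 = 0.30, a_21 = 75/500 = 0.15, a_31 = 100/500 = 0.20
  a_12 = 168/560 = 0.30, a_22 = 196/560 = 0.35, a_32 = 56/560 = 0.10
  a_13 = 135/300 = 0.45, a_23 = 0/300 = 0.00, a_33 = 30/300 = 0.10
I − A =
  [   0.70    -0.30    -0.45]
  [  -0.15     0.65     0.00]
  [  -0.20    -0.10     0.90]
Cofactors of I−A, C_ij = (−1)^(i+j)·(minor ij) (rows/columns in the sector order above):
  C_11 = (0.65)(0.90) − (0.00)(-0.10) = 0.5850
  C_12 = −[(-0.15)(0.90) − (0.00)(-0.20)] = 0.1350
  C_13 = (-0.15)(-0.10) − (0.65)(-0.20) = 0.1450
  C_21 = −[(-0.30)(0.90) − (-0.45)(-0.10)] = 0.3150
  C_22 = (0.70)(0.90) − (-0.45)(-0.20) = 0.5400
  C_23 = −[(0.70)(-0.10) − (-0.30)(-0.20)] = 0.1300
  C_31 = (-0.30)(0.00) − (-0.45)(0.65) = 0.2925
  C_32 = −[(0.70)(0.00) − (-0.45)(-0.15)] = 0.0675
  C_33 = (0.70)(0.65) − (-0.30)(-0.15) = 0.4100
det(I−A) = Σ_j (I−A)_1j·C_1j = (0.70)(0.5850) + (-0.30)(0.1350) + (-0.45)(0.1450) = 0.30375
adj(I−A) = Cᵀ =
  [ 0.5850   0.3150   0.2925]
  [ 0.1350   0.5400   0.0675]
  [ 0.1450   0.1300   0.4100]
(I − A)⁻¹ = adj(I−A) / det(I−A) ≈
  [   1.9259     1.0370     0.9630]
  [   0.4444     1.7778     0.2222]
  [   0.4774     0.4280     1.3498]
x = (I − A)⁻¹ d = adj(I−A)·d / det(I−A), with det(I−A) = 0.30375:
  x_1 = (0.5850·475 + 0.3150·1225 + 0.2925·875) / 0.30375 = 919.6875 / 0.30375 ≈ 3027.778
  x_2 = (0.1350·475 + 0.5400·1225 + 0.0675·875) / 0.30375 = 784.6875 / 0.30375 ≈ 2583.333
  x_3 = (0.1450·475 + 0.1300·1225 + 0.4100·875) / 0.30375 = 586.875 / 0.30375 ≈ 1932.099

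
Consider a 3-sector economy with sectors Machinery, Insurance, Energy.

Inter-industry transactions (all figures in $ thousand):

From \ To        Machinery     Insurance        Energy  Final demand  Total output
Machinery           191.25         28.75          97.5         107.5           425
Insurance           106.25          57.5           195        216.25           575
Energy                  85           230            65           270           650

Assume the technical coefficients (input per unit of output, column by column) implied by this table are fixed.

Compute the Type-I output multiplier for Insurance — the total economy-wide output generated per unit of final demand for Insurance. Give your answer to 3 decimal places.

m_2 = 2.475

Technical coefficients a_ij = z_ij / X_j:
  a_11 = 191.25/425 = 0.45, a_21 = 106.25/425 = 0.25, a_31 = 85/425 = 0.20
  a_12 = 28.75/575 = 0.05, a_22 = 57.5/575 = 0.10, a_32 = 230/575 = 0.40
  a_13 = 97.5/650 = 0.15, a_23 = 195/650 = 0.30, a_33 = 65/650 = 0.10
I − A =
  [   0.55    -0.05    -0.15]
  [  -0.25     0.90    -0.30]
  [  -0.20    -0.40     0.90]
Cofactors of I−A, C_ij = (−1)^(i+j)·(minor ij) (rows/columns in the sector order above):
  C_11 = (0.90)(0.90) − (-0.30)(-0.40) = 0.6900
  C_12 = −[(-0.25)(0.90) − (-0.30)(-0.20)] = 0.2850
  C_13 = (-0.25)(-0.40) − (0.90)(-0.20) = 0.2800
  C_21 = −[(-0.05)(0.90) − (-0.15)(-0.40)] = 0.1050
  C_22 = (0.55)(0.90) − (-0.15)(-0.20) = 0.4650
  C_23 = −[(0.55)(-0.40) − (-0.05)(-0.20)] = 0.2300
  C_31 = (-0.05)(-0.30) − (-0.15)(0.90) = 0.1500
  C_32 = −[(0.55)(-0.30) − (-0.15)(-0.25)] = 0.2025
  C_33 = (0.55)(0.90) − (-0.05)(-0.25) = 0.4825
det(I−A) = Σ_j (I−A)_1j·C_1j = (0.55)(0.6900) + (-0.05)(0.2850) + (-0.15)(0.2800) = 0.32325
adj(I−A) = Cᵀ =
  [ 0.6900   0.1050   0.1500]
  [ 0.2850   0.4650   0.2025]
  [ 0.2800   0.2300   0.4825]
(I − A)⁻¹ = adj(I−A) / det(I−A) ≈
  [   2.1346     0.3248     0.4640]
  [   0.8817     1.4385     0.6265]
  [   0.8662     0.7115     1.4927]
The output multiplier for sector j is the column-j sum of the Leontief inverse (I − A)⁻¹ = adj(I−A) / det(I−A).
Column 2 of adj(I−A): (0.1050, 0.4650, 0.2300); det(I−A) = 0.32325.
m_2 = (0.1050 + 0.4650 + 0.2300) / 0.32325 = 0.80 / 0.32325 ≈ 2.475.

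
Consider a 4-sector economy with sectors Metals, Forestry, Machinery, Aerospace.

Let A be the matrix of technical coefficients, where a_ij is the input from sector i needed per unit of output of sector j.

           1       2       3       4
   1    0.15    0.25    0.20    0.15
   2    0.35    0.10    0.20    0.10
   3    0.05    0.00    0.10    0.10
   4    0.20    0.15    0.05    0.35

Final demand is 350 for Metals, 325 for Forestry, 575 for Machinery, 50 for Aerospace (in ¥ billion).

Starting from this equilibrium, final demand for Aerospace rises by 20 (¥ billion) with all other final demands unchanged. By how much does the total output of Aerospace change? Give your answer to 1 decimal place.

I − A =
  [   0.85    -0.25    -0.20    -0.15]
  [  -0.35     0.90    -0.20    -0.10]
  [  -0.05     0.00     0.90    -0.10]
  [  -0.20    -0.15    -0.05     0.65]
Compute the cofactors C_ij = (−1)^(i+j)·(3×3 minor ij) of I−A; the adjugate is their transpose:
adj(I−A) = Cᵀ =
  [ 0.505500   0.168250   0.159000   0.167000]
  [ 0.231750   0.455125   0.160875   0.148250]
  [ 0.051750   0.027000   0.387750   0.075750]
  [ 0.213000   0.158875   0.115875   0.598250]
det(I−A) = Σ_j (I−A)_1j·C_1j = (0.85)(0.505500) + (-0.25)(0.231750) + (-0.20)(0.051750) + (-0.15)(0.213000) = 0.3294375
(I − A)⁻¹ = adj(I−A) / det(I−A) ≈
  [   1.5344     0.5107     0.4826     0.5069]
  [   0.7035     1.3815     0.4883     0.4500]
  [   0.1571     0.0820     1.1770     0.2299]
  [   0.6466     0.4823     0.3517     1.8160]
Δx = (I − A)⁻¹ Δd with Δd having +20 in the Aerospace component and 0 elsewhere.
So Δx_4 = L_44 · (+20), where L_44 = adj(I−A)_44 / det(I−A) = 0.598250 / 0.3294375.
Δx_4 = 0.598250 × (+20) / 0.3294375 = 11.965 / 0.3294375 ≈ 36.3.

Δx_4 = 36.3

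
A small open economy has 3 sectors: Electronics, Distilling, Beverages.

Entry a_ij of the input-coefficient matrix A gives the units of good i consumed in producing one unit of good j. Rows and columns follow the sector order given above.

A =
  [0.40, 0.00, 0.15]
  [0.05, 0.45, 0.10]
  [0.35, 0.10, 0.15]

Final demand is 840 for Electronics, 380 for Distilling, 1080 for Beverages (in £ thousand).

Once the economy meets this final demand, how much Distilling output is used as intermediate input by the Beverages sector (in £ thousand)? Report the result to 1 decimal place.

z_23 = 222.6

I − A =
  [   0.60     0.00    -0.15]
  [  -0.05     0.55    -0.10]
  [  -0.35    -0.10     0.85]
Cofactors of I−A, C_ij = (−1)^(i+j)·(minor ij) (rows/columns in the sector order above):
  C_11 = (0.55)(0.85) − (-0.10)(-0.10) = 0.4575
  C_12 = −[(-0.05)(0.85) − (-0.10)(-0.35)] = 0.0775
  C_13 = (-0.05)(-0.10) − (0.55)(-0.35) = 0.1975
  C_21 = −[(0.00)(0.85) − (-0.15)(-0.10)] = 0.0150
  C_22 = (0.60)(0.85) − (-0.15)(-0.35) = 0.4575
  C_23 = −[(0.60)(-0.10) − (0.00)(-0.35)] = 0.0600
  C_31 = (0.00)(-0.10) − (-0.15)(0.55) = 0.0825
  C_32 = −[(0.60)(-0.10) − (-0.15)(-0.05)] = 0.0675
  C_33 = (0.60)(0.55) − (0.00)(-0.05) = 0.3300
det(I−A) = Σ_j (I−A)_1j·C_1j = (0.60)(0.4575) + (0.00)(0.0775) + (-0.15)(0.1975) = 0.244875
adj(I−A) = Cᵀ =
  [ 0.4575   0.0150   0.0825]
  [ 0.0775   0.4575   0.0675]
  [ 0.1975   0.0600   0.3300]
(I − A)⁻¹ = adj(I−A) / det(I−A) ≈
  [   1.8683     0.0613     0.3369]
  [   0.3165     1.8683     0.2757]
  [   0.8065     0.2450     1.3476]
First solve x = (I − A)⁻¹ d = adj(I−A)·d / det(I−A); in particular x_3 = (0.1975·840 + 0.0600·380 + 0.3300·1080) / 0.244875 = 545.10 / 0.244875 ≈ 2226.034.
Intermediate flow from 2 to 3: z_23 = a_23 · x_3 = 0.10 × 545.10 / 0.244875 = 54.51 / 0.244875 ≈ 222.6.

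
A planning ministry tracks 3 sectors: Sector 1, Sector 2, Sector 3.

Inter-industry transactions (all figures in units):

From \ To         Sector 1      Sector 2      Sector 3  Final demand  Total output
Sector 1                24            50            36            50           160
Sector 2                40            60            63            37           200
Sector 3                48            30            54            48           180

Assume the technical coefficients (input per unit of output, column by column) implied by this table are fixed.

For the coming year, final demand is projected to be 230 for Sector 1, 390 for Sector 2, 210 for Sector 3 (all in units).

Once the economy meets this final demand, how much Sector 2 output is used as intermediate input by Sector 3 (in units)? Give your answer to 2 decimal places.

z_23 = 343.55

Technical coefficients a_ij = z_ij / X_j:
  a_11 = 24/160 = 0.15, a_21 = 40/160 = 0.25, a_31 = 48/160 = 0.30
  a_12 = 50/200 = 0.25, a_22 = 60/200 = 0.30, a_32 = 30/200 = 0.15
  a_13 = 36/180 = 0.20, a_23 = 63/180 = 0.35, a_33 = 54/180 = 0.30
I − A =
  [   0.85    -0.25    -0.20]
  [  -0.25     0.70    -0.35]
  [  -0.30    -0.15     0.70]
Cofactors of I−A, C_ij = (−1)^(i+j)·(minor ij) (rows/columns in the sector order above):
  C_11 = (0.70)(0.70) − (-0.35)(-0.15) = 0.4375
  C_12 = −[(-0.25)(0.70) − (-0.35)(-0.30)] = 0.2800
  C_13 = (-0.25)(-0.15) − (0.70)(-0.30) = 0.2475
  C_21 = −[(-0.25)(0.70) − (-0.20)(-0.15)] = 0.2050
  C_22 = (0.85)(0.70) − (-0.20)(-0.30) = 0.5350
  C_23 = −[(0.85)(-0.15) − (-0.25)(-0.30)] = 0.2025
  C_31 = (-0.25)(-0.35) − (-0.20)(0.70) = 0.2275
  C_32 = −[(0.85)(-0.35) − (-0.20)(-0.25)] = 0.3475
  C_33 = (0.85)(0.70) − (-0.25)(-0.25) = 0.5325
det(I−A) = Σ_j (I−A)_1j·C_1j = (0.85)(0.4375) + (-0.25)(0.2800) + (-0.20)(0.2475) = 0.252375
adj(I−A) = Cᵀ =
  [ 0.4375   0.2050   0.2275]
  [ 0.2800   0.5350   0.3475]
  [ 0.2475   0.2025   0.5325]
(I − A)⁻¹ = adj(I−A) / det(I−A) ≈
  [   1.7335     0.8123     0.9014]
  [   1.1095     2.1199     1.3769]
  [   0.9807     0.8024     2.1100]
First solve x = (I − A)⁻¹ d = adj(I−A)·d / det(I−A); in particular x_3 = (0.2475·230 + 0.2025·390 + 0.5325·210) / 0.252375 = 247.725 / 0.252375 ≈ 981.5750.
Intermediate flow from 2 to 3: z_23 = a_23 · x_3 = 0.35 × 247.725 / 0.252375 = 86.70375 / 0.252375 ≈ 343.55.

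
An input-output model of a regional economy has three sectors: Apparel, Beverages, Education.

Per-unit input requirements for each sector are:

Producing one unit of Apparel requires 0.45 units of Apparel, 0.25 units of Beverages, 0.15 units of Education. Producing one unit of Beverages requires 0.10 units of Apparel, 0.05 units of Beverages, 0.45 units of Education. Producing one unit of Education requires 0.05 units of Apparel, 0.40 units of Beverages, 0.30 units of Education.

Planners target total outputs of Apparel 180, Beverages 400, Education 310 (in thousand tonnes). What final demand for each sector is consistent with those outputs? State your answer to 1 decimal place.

I − A =
  [   0.55    -0.10    -0.05]
  [  -0.25     0.95    -0.40]
  [  -0.15    -0.45     0.70]
d = (I − A) x:
  d_1 = (+0.55)·180 + (-0.10)·400 + (-0.05)·310 = 43.5
  d_2 = (-0.25)·180 + (+0.95)·400 + (-0.40)·310 = 211.0
  d_3 = (-0.15)·180 + (-0.45)·400 + (+0.70)·310 = 10.0

d_1 = 43.5, d_2 = 211.0, d_3 = 10.0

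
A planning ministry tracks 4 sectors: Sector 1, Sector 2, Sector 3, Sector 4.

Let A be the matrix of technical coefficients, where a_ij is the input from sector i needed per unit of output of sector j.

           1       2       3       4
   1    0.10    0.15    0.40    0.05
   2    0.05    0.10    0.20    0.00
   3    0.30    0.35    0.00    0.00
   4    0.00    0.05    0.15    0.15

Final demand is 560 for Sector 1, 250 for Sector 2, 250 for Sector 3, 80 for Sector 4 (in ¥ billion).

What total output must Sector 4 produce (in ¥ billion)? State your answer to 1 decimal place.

I − A =
  [   0.90    -0.15    -0.40    -0.05]
  [  -0.05     0.90    -0.20     0.00]
  [  -0.30    -0.35     1.00     0.00]
  [   0.00    -0.05    -0.15     0.85]
Compute the cofactors C_ij = (−1)^(i+j)·(3×3 minor ij) of I−A; the adjugate is their transpose:
adj(I−A) = Cᵀ =
  [ 0.705500   0.251625   0.338750   0.041500]
  [ 0.093500   0.660750   0.170375   0.005500]
  [ 0.244375   0.306750   0.682000   0.014375]
  [ 0.048625   0.093000   0.130375   0.615500]
det(I−A) = Σ_j (I−A)_1j·C_1j = (0.90)(0.705500) + (-0.15)(0.093500) + (-0.40)(0.244375) + (-0.05)(0.048625) = 0.52074375
(I − A)⁻¹ = adj(I−A) / det(I−A) ≈
  [   1.3548     0.4832     0.6505     0.0797]
  [   0.1796     1.2689     0.3272     0.0106]
  [   0.4693     0.5891     1.3097     0.0276]
  [   0.0934     0.1786     0.2504     1.1820]
x = (I − A)⁻¹ d = adj(I−A)·d / det(I−A), with det(I−A) = 0.52074375:
  x_1 = (0.705500·560 + 0.251625·250 + 0.338750·250 + 0.041500·80) / 0.52074375 = 545.99375 / 0.52074375 ≈ 1048.5
  x_2 = (0.093500·560 + 0.660750·250 + 0.170375·250 + 0.005500·80) / 0.52074375 = 260.58125 / 0.52074375 ≈ 500.4
  x_3 = (0.244375·560 + 0.306750·250 + 0.682000·250 + 0.014375·80) / 0.52074375 = 385.1875 / 0.52074375 ≈ 739.7
  x_4 = (0.048625·560 + 0.093000·250 + 0.130375·250 + 0.615500·80) / 0.52074375 = 132.31375 / 0.52074375 ≈ 254.1

x_4 = 254.1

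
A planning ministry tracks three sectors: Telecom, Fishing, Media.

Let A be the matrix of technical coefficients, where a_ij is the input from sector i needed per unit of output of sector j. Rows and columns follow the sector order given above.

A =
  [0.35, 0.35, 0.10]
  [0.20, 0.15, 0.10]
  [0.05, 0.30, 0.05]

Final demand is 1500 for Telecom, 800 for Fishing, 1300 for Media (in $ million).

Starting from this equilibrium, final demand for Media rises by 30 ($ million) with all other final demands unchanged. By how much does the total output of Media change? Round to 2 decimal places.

I − A =
  [   0.65    -0.35    -0.10]
  [  -0.20     0.85    -0.10]
  [  -0.05    -0.30     0.95]
Cofactors of I−A, C_ij = (−1)^(i+j)·(minor ij) (rows/columns in the sector order above):
  C_11 = (0.85)(0.95) − (-0.10)(-0.30) = 0.7775
  C_12 = −[(-0.20)(0.95) − (-0.10)(-0.05)] = 0.1950
  C_13 = (-0.20)(-0.30) − (0.85)(-0.05) = 0.1025
  C_21 = −[(-0.35)(0.95) − (-0.10)(-0.30)] = 0.3625
  C_22 = (0.65)(0.95) − (-0.10)(-0.05) = 0.6125
  C_23 = −[(0.65)(-0.30) − (-0.35)(-0.05)] = 0.2125
  C_31 = (-0.35)(-0.10) − (-0.10)(0.85) = 0.1200
  C_32 = −[(0.65)(-0.10) − (-0.10)(-0.20)] = 0.0850
  C_33 = (0.65)(0.85) − (-0.35)(-0.20) = 0.4825
det(I−A) = Σ_j (I−A)_1j·C_1j = (0.65)(0.7775) + (-0.35)(0.1950) + (-0.10)(0.1025) = 0.426875
adj(I−A) = Cᵀ =
  [ 0.7775   0.3625   0.1200]
  [ 0.1950   0.6125   0.0850]
  [ 0.1025   0.2125   0.4825]
(I − A)⁻¹ = adj(I−A) / det(I−A) ≈
  [   1.8214     0.8492     0.2811]
  [   0.4568     1.4348     0.1991]
  [   0.2401     0.4978     1.1303]
Δx = (I − A)⁻¹ Δd with Δd having +30 in the Media component and 0 elsewhere.
So Δx_M = L_MM · (+30), where L_MM = adj(I−A)_MM / det(I−A) = 0.4825 / 0.426875.
Δx_M = 0.4825 × (+30) / 0.426875 = 14.475 / 0.426875 ≈ 33.91.

Δx_M = 33.91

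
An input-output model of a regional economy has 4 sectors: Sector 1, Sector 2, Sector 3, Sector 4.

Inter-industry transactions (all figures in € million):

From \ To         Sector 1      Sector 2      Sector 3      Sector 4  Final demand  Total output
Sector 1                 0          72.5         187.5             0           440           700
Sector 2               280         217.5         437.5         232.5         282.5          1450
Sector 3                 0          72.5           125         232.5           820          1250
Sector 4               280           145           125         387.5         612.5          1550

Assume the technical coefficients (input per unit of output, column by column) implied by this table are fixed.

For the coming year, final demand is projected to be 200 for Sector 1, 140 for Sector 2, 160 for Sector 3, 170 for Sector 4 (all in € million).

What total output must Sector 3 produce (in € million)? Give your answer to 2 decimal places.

x_3 = 283.76

Technical coefficients a_ij = z_ij / X_j:
  a_11 = 0/700 = 0.00, a_21 = 280/700 = 0.40, a_31 = 0/700 = 0.00, a_41 = 280/700 = 0.40
  a_12 = 72.5/1450 = 0.05, a_22 = 217.5/1450 = 0.15, a_32 = 72.5/1450 = 0.05, a_42 = 145/1450 = 0.10
  a_13 = 187.5/1250 = 0.15, a_23 = 437.5/1250 = 0.35, a_33 = 125/1250 = 0.10, a_43 = 125/1250 = 0.10
  a_14 = 0/1550 = 0.00, a_24 = 232.5/1550 = 0.15, a_34 = 232.5/1550 = 0.15, a_44 = 387.5/1550 = 0.25
I − A =
  [   1.00    -0.05    -0.15     0.00]
  [  -0.40     0.85    -0.35    -0.15]
  [   0.00    -0.05     0.90    -0.15]
  [  -0.40    -0.10    -0.10     0.75]
Compute the cofactors C_ij = (−1)^(i+j)·(3×3 minor ij) of I−A; the adjugate is their transpose:
adj(I−A) = Cᵀ =
  [ 0.528375   0.040875   0.107250   0.029625]
  [ 0.339000   0.651000   0.331500   0.196500]
  [ 0.075000   0.055500   0.604500   0.132000]
  [ 0.337000   0.116000   0.182000   0.726500]
det(I−A) = Σ_j (I−A)_1j·C_1j = (1.00)(0.528375) + (-0.05)(0.339000) + (-0.15)(0.075000) + (0.00)(0.337000) = 0.500175
(I − A)⁻¹ = adj(I−A) / det(I−A) ≈
  [   1.0564     0.0817     0.2144     0.0592]
  [   0.6778     1.3015     0.6628     0.3929]
  [   0.1499     0.1110     1.2086     0.2639]
  [   0.6738     0.2319     0.3639     1.4525]
x = (I − A)⁻¹ d = adj(I−A)·d / det(I−A), with det(I−A) = 0.500175:
  x_1 = (0.528375·200 + 0.040875·140 + 0.107250·160 + 0.029625·170) / 0.500175 = 133.59375 / 0.500175 ≈ 267.09
  x_2 = (0.339000·200 + 0.651000·140 + 0.331500·160 + 0.196500·170) / 0.500175 = 245.385 / 0.500175 ≈ 490.60
  x_3 = (0.075000·200 + 0.055500·140 + 0.604500·160 + 0.132000·170) / 0.500175 = 141.93 / 0.500175 ≈ 283.76
  x_4 = (0.337000·200 + 0.116000·140 + 0.182000·160 + 0.726500·170) / 0.500175 = 236.265 / 0.500175 ≈ 472.36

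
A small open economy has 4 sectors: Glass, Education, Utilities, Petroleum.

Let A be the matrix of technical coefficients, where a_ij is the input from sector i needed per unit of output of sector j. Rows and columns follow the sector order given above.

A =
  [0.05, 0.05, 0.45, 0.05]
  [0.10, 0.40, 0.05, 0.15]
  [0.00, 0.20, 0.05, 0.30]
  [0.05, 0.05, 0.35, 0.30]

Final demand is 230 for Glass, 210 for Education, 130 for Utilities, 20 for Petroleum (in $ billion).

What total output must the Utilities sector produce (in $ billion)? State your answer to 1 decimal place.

I − A =
  [   0.95    -0.05    -0.45    -0.05]
  [  -0.10     0.60    -0.05    -0.15]
  [   0.00    -0.20     0.95    -0.30]
  [  -0.05    -0.05    -0.35     0.70]
Compute the cofactors C_ij = (−1)^(i+j)·(3×3 minor ij) of I−A; the adjugate is their transpose:
adj(I−A) = Cᵀ =
  [ 0.310625   0.103625   0.200625   0.130375]
  [ 0.063875   0.522875   0.119625   0.167875]
  [ 0.026000   0.147500   0.386250   0.199000]
  [ 0.039750   0.118500   0.216000   0.518250]
det(I−A) = Σ_j (I−A)_1j·C_1j = (0.95)(0.310625) + (-0.05)(0.063875) + (-0.45)(0.026000) + (-0.05)(0.039750) = 0.2782125
(I − A)⁻¹ = adj(I−A) / det(I−A) ≈
  [   1.1165     0.3725     0.7211     0.4686]
  [   0.2296     1.8794     0.4300     0.6034]
  [   0.0935     0.5302     1.3883     0.7153]
  [   0.1429     0.4259     0.7764     1.8628]
x = (I − A)⁻¹ d = adj(I−A)·d / det(I−A), with det(I−A) = 0.2782125:
  x_G = (0.310625·230 + 0.103625·210 + 0.200625·130 + 0.130375·20) / 0.2782125 = 121.89375 / 0.2782125 ≈ 438.1
  x_E = (0.063875·230 + 0.522875·210 + 0.119625·130 + 0.167875·20) / 0.2782125 = 143.40375 / 0.2782125 ≈ 515.4
  x_U = (0.026000·230 + 0.147500·210 + 0.386250·130 + 0.199000·20) / 0.2782125 = 91.1475 / 0.2782125 ≈ 327.6
  x_P = (0.039750·230 + 0.118500·210 + 0.216000·130 + 0.518250·20) / 0.2782125 = 72.4725 / 0.2782125 ≈ 260.5

x_U = 327.6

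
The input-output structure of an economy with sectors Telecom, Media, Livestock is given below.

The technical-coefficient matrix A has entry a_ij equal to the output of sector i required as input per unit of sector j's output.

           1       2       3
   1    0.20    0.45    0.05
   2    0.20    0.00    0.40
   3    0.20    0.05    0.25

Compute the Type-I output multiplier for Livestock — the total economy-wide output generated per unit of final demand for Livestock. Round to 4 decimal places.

m_3 = 2.7021

I − A =
  [   0.80    -0.45    -0.05]
  [  -0.20     1.00    -0.40]
  [  -0.20    -0.05     0.75]
Cofactors of I−A, C_ij = (−1)^(i+j)·(minor ij) (rows/columns in the sector order above):
  C_11 = (1.00)(0.75) − (-0.40)(-0.05) = 0.7300
  C_12 = −[(-0.20)(0.75) − (-0.40)(-0.20)] = 0.2300
  C_13 = (-0.20)(-0.05) − (1.00)(-0.20) = 0.2100
  C_21 = −[(-0.45)(0.75) − (-0.05)(-0.05)] = 0.3400
  C_22 = (0.80)(0.75) − (-0.05)(-0.20) = 0.5900
  C_23 = −[(0.80)(-0.05) − (-0.45)(-0.20)] = 0.1300
  C_31 = (-0.45)(-0.40) − (-0.05)(1.00) = 0.2300
  C_32 = −[(0.80)(-0.40) − (-0.05)(-0.20)] = 0.3300
  C_33 = (0.80)(1.00) − (-0.45)(-0.20) = 0.7100
det(I−A) = Σ_j (I−A)_1j·C_1j = (0.80)(0.7300) + (-0.45)(0.2300) + (-0.05)(0.2100) = 0.4700
adj(I−A) = Cᵀ =
  [ 0.7300   0.3400   0.2300]
  [ 0.2300   0.5900   0.3300]
  [ 0.2100   0.1300   0.7100]
(I − A)⁻¹ = adj(I−A) / det(I−A) ≈
  [   1.55319     0.72340     0.48936]
  [   0.48936     1.25532     0.70213]
  [   0.44681     0.27660     1.51064]
The output multiplier for sector j is the column-j sum of the Leontief inverse (I − A)⁻¹ = adj(I−A) / det(I−A).
Column 3 of adj(I−A): (0.2300, 0.3300, 0.7100); det(I−A) = 0.4700.
m_3 = (0.2300 + 0.3300 + 0.7100) / 0.4700 = 1.27 / 0.4700 ≈ 2.7021.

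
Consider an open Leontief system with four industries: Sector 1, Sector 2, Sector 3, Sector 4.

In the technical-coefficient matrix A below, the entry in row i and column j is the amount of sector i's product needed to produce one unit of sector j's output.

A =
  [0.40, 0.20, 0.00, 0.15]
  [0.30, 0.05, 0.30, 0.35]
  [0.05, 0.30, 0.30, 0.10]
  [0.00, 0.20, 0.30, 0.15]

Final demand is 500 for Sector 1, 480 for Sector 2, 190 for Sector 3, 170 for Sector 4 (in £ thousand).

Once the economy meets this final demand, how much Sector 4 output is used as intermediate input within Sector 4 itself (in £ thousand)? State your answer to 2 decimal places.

I − A =
  [   0.60    -0.20     0.00    -0.15]
  [  -0.30     0.95    -0.30    -0.35]
  [  -0.05    -0.30     0.70    -0.10]
  [   0.00    -0.20    -0.30     0.85]
Compute the cofactors C_ij = (−1)^(i+j)·(3×3 minor ij) of I−A; the adjugate is their transpose:
adj(I−A) = Cᵀ =
  [ 0.373750   0.147500   0.123750   0.141250]
  [ 0.187500   0.336750   0.229500   0.198750]
  [ 0.119375   0.175000   0.382500   0.138125]
  [ 0.086250   0.141000   0.189000   0.300000]
det(I−A) = Σ_j (I−A)_1j·C_1j = (0.60)(0.373750) + (-0.20)(0.187500) + (0.00)(0.119375) + (-0.15)(0.086250) = 0.1738125
(I − A)⁻¹ = adj(I−A) / det(I−A) ≈
  [   2.1503     0.8486     0.7120     0.8127]
  [   1.0787     1.9374     1.3204     1.1435]
  [   0.6868     1.0068     2.2006     0.7947]
  [   0.4962     0.8112     1.0874     1.7260]
First solve x = (I − A)⁻¹ d = adj(I−A)·d / det(I−A); in particular x_4 = (0.086250·500 + 0.141000·480 + 0.189000·190 + 0.300000·170) / 0.1738125 = 197.715 / 0.1738125 ≈ 1137.5189.
Intermediate flow from 4 to 4: z_44 = a_44 · x_4 = 0.15 × 197.715 / 0.1738125 = 29.65725 / 0.1738125 ≈ 170.63.

z_44 = 170.63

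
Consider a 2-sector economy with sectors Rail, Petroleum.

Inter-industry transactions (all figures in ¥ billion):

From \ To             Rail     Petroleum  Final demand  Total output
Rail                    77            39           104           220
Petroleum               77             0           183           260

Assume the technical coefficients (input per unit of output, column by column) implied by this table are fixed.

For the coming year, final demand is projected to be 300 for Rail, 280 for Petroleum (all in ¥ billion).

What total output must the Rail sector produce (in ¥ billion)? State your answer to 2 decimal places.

x_R = 572.38

Technical coefficients a_ij = z_ij / X_j:
  a_RR = 77/220 = 0.35, a_PR = 77/220 = 0.35
  a_RP = 39/260 = 0.15, a_PP = 0/260 = 0.00
I − A =
  [   0.65    -0.15]
  [  -0.35     1.00]
det(I−A) = (0.65)(1.00) − (-0.15)(-0.35) = 0.5975
adj(I−A) = [[1.00, 0.15], [0.35, 0.65]]
(I − A)⁻¹ = adj(I−A) / det(I−A) ≈
  [   1.6736     0.2510]
  [   0.5858     1.0879]
x = (I − A)⁻¹ d = adj(I−A)·d / det(I−A), with det(I−A) = 0.5975:
  x_R = (1.00·300 + 0.15·280) / 0.5975 = 342.00 / 0.5975 ≈ 572.38
  x_P = (0.35·300 + 0.65·280) / 0.5975 = 287.00 / 0.5975 ≈ 480.33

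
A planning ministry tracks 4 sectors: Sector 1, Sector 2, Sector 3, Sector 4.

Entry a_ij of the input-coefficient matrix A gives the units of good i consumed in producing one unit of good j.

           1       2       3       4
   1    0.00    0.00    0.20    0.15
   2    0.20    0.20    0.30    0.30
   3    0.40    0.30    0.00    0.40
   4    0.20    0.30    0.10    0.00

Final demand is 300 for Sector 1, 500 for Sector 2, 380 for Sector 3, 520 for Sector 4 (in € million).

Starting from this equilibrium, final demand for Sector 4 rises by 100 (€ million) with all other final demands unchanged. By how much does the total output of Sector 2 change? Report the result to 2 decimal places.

I − A =
  [   1.00     0.00    -0.20    -0.15]
  [  -0.20     0.80    -0.30    -0.30]
  [  -0.40    -0.30     1.00    -0.40]
  [  -0.20    -0.30    -0.10     1.00]
Compute the cofactors C_ij = (−1)^(i+j)·(3×3 minor ij) of I−A; the adjugate is their transpose:
adj(I−A) = Cᵀ =
  [ 0.5430   0.1335   0.1675   0.1885]
  [ 0.4080   0.8280   0.3760   0.4600]
  [ 0.4500   0.4290   0.6770   0.4670]
  [ 0.2760   0.3180   0.2140   0.6340]
det(I−A) = Σ_j (I−A)_1j·C_1j = (1.00)(0.5430) + (0.00)(0.4080) + (-0.20)(0.4500) + (-0.15)(0.2760) = 0.4116
(I − A)⁻¹ = adj(I−A) / det(I−A) ≈
  [   1.3192     0.3243     0.4069     0.4580]
  [   0.9913     2.0117     0.9135     1.1176]
  [   1.0933     1.0423     1.6448     1.1346]
  [   0.6706     0.7726     0.5199     1.5403]
Δx = (I − A)⁻¹ Δd with Δd having +100 in the Sector 4 component and 0 elsewhere.
So Δx_2 = L_24 · (+100), where L_24 = adj(I−A)_24 / det(I−A) = 0.4600 / 0.4116.
Δx_2 = 0.4600 × (+100) / 0.4116 = 46.00 / 0.4116 ≈ 111.76.

Δx_2 = 111.76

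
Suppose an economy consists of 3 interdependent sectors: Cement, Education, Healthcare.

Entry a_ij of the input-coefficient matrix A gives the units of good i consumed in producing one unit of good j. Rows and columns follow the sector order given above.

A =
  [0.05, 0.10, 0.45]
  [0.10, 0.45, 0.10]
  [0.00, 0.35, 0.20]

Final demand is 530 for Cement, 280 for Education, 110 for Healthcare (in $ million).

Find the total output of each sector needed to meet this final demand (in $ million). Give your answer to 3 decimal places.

I − A =
  [   0.95    -0.10    -0.45]
  [  -0.10     0.55    -0.10]
  [   0.00    -0.35     0.80]
Cofactors of I−A, C_ij = (−1)^(i+j)·(minor ij) (rows/columns in the sector order above):
  C_11 = (0.55)(0.80) − (-0.10)(-0.35) = 0.4050
  C_12 = −[(-0.10)(0.80) − (-0.10)(0.00)] = 0.0800
  C_13 = (-0.10)(-0.35) − (0.55)(0.00) = 0.0350
  C_21 = −[(-0.10)(0.80) − (-0.45)(-0.35)] = 0.2375
  C_22 = (0.95)(0.80) − (-0.45)(0.00) = 0.7600
  C_23 = −[(0.95)(-0.35) − (-0.10)(0.00)] = 0.3325
  C_31 = (-0.10)(-0.10) − (-0.45)(0.55) = 0.2575
  C_32 = −[(0.95)(-0.10) − (-0.45)(-0.10)] = 0.1400
  C_33 = (0.95)(0.55) − (-0.10)(-0.10) = 0.5125
det(I−A) = Σ_j (I−A)_1j·C_1j = (0.95)(0.4050) + (-0.10)(0.0800) + (-0.45)(0.0350) = 0.3610
adj(I−A) = Cᵀ =
  [ 0.4050   0.2375   0.2575]
  [ 0.0800   0.7600   0.1400]
  [ 0.0350   0.3325   0.5125]
(I − A)⁻¹ = adj(I−A) / det(I−A) ≈
  [   1.1219     0.6579     0.7133]
  [   0.2216     2.1053     0.3878]
  [   0.0970     0.9211     1.4197]
x = (I − A)⁻¹ d = adj(I−A)·d / det(I−A), with det(I−A) = 0.3610:
  x_C = (0.4050·530 + 0.2375·280 + 0.2575·110) / 0.3610 = 309.475 / 0.3610 ≈ 857.271
  x_E = (0.0800·530 + 0.7600·280 + 0.1400·110) / 0.3610 = 270.60 / 0.3610 ≈ 749.584
  x_H = (0.0350·530 + 0.3325·280 + 0.5125·110) / 0.3610 = 168.025 / 0.3610 ≈ 465.443

x_C = 857.271, x_E = 749.584, x_H = 465.443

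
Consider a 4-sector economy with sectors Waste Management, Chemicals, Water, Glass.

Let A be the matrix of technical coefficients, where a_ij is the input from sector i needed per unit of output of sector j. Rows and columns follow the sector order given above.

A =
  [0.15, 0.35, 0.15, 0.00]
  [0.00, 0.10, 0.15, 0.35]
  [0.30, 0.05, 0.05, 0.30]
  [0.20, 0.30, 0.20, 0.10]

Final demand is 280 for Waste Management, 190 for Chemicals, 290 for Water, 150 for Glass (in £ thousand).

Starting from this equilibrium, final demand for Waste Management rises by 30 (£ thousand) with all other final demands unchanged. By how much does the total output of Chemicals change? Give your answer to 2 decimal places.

Δx_2 = 9.91

I − A =
  [   0.85    -0.35    -0.15     0.00]
  [   0.00     0.90    -0.15    -0.35]
  [  -0.30    -0.05     0.95    -0.30]
  [  -0.20    -0.30    -0.20     0.90]
Compute the cofactors C_ij = (−1)^(i+j)·(3×3 minor ij) of I−A; the adjugate is their transpose:
adj(I−A) = Cᵀ =
  [ 0.592000   0.298500   0.177500   0.175250]
  [ 0.137000   0.626250   0.184750   0.305125]
  [ 0.269000   0.230250   0.574750   0.281125]
  [ 0.237000   0.326250   0.228750   0.664125]
det(I−A) = Σ_j (I−A)_1j·C_1j = (0.85)(0.592000) + (-0.35)(0.137000) + (-0.15)(0.269000) + (0.00)(0.237000) = 0.4149
(I − A)⁻¹ = adj(I−A) / det(I−A) ≈
  [   1.4268     0.7195     0.4278     0.4224]
  [   0.3302     1.5094     0.4453     0.7354]
  [   0.6483     0.5550     1.3853     0.6776]
  [   0.5712     0.7863     0.5513     1.6007]
Δx = (I − A)⁻¹ Δd with Δd having +30 in the Waste Management component and 0 elsewhere.
So Δx_2 = L_21 · (+30), where L_21 = adj(I−A)_21 / det(I−A) = 0.137000 / 0.4149.
Δx_2 = 0.137000 × (+30) / 0.4149 = 4.11 / 0.4149 ≈ 9.91.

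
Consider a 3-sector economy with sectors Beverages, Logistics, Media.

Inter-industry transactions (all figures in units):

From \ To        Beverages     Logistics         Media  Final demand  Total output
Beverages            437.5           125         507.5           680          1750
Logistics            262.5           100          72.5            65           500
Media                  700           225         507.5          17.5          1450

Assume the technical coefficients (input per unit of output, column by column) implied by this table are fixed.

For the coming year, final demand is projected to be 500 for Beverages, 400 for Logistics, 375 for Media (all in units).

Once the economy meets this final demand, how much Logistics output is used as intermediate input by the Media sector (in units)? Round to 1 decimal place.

Technical coefficients a_ij = z_ij / X_j:
  a_11 = 437.5/1750 = 0.25, a_21 = 262.5/1750 = 0.15, a_31 = 700/1750 = 0.40
  a_12 = 125/500 = 0.25, a_22 = 100/500 = 0.20, a_32 = 225/500 = 0.45
  a_13 = 507.5/1450 = 0.35, a_23 = 72.5/1450 = 0.05, a_33 = 507.5/1450 = 0.35
I − A =
  [   0.75    -0.25    -0.35]
  [  -0.15     0.80    -0.05]
  [  -0.40    -0.45     0.65]
Cofactors of I−A, C_ij = (−1)^(i+j)·(minor ij) (rows/columns in the sector order above):
  C_11 = (0.80)(0.65) − (-0.05)(-0.45) = 0.4975
  C_12 = −[(-0.15)(0.65) − (-0.05)(-0.40)] = 0.1175
  C_13 = (-0.15)(-0.45) − (0.80)(-0.40) = 0.3875
  C_21 = −[(-0.25)(0.65) − (-0.35)(-0.45)] = 0.3200
  C_22 = (0.75)(0.65) − (-0.35)(-0.40) = 0.3475
  C_23 = −[(0.75)(-0.45) − (-0.25)(-0.40)] = 0.4375
  C_31 = (-0.25)(-0.05) − (-0.35)(0.80) = 0.2925
  C_32 = −[(0.75)(-0.05) − (-0.35)(-0.15)] = 0.0900
  C_33 = (0.75)(0.80) − (-0.25)(-0.15) = 0.5625
det(I−A) = Σ_j (I−A)_1j·C_1j = (0.75)(0.4975) + (-0.25)(0.1175) + (-0.35)(0.3875) = 0.208125
adj(I−A) = Cᵀ =
  [ 0.4975   0.3200   0.2925]
  [ 0.1175   0.3475   0.0900]
  [ 0.3875   0.4375   0.5625]
(I − A)⁻¹ = adj(I−A) / det(I−A) ≈
  [   2.3904     1.5375     1.4054]
  [   0.5646     1.6697     0.4324]
  [   1.8619     2.1021     2.7027]
First solve x = (I − A)⁻¹ d = adj(I−A)·d / det(I−A); in particular x_3 = (0.3875·500 + 0.4375·400 + 0.5625·375) / 0.208125 = 579.6875 / 0.208125 ≈ 2785.285.
Intermediate flow from 2 to 3: z_23 = a_23 · x_3 = 0.05 × 579.6875 / 0.208125 = 28.984375 / 0.208125 ≈ 139.3.

z_23 = 139.3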